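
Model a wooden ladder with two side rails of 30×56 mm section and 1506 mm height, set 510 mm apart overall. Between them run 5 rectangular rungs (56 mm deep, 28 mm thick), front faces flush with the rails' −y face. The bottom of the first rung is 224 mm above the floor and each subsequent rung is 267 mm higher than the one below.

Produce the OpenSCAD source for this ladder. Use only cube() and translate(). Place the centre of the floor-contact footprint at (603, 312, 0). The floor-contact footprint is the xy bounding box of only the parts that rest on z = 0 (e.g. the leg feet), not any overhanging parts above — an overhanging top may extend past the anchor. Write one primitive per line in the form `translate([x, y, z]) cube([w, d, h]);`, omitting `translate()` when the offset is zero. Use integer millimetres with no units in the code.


translate([348, 284, 0]) cube([30, 56, 1506]);
translate([828, 284, 0]) cube([30, 56, 1506]);
translate([378, 284, 224]) cube([450, 56, 28]);
translate([378, 284, 491]) cube([450, 56, 28]);
translate([378, 284, 758]) cube([450, 56, 28]);
translate([378, 284, 1025]) cube([450, 56, 28]);
translate([378, 284, 1292]) cube([450, 56, 28]);


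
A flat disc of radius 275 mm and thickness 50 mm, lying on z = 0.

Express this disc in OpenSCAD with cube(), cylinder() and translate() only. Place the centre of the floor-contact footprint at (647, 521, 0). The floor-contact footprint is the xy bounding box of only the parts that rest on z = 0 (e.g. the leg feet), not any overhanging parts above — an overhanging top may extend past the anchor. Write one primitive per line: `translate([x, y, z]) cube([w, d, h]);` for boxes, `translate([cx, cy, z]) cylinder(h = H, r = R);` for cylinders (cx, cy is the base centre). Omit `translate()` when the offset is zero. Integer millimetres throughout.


translate([647, 521, 0]) cylinder(h = 50, r = 275);


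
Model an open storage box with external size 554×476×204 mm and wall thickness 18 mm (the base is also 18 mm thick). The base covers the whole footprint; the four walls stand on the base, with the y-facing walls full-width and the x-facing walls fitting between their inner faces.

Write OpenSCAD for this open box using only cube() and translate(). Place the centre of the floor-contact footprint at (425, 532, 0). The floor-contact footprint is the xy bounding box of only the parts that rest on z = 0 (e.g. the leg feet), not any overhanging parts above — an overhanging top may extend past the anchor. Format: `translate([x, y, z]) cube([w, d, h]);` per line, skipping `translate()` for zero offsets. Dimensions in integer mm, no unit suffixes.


translate([148, 294, 0]) cube([554, 476, 18]);
translate([148, 294, 18]) cube([554, 18, 186]);
translate([148, 752, 18]) cube([554, 18, 186]);
translate([148, 312, 18]) cube([18, 440, 186]);
translate([684, 312, 18]) cube([18, 440, 186]);


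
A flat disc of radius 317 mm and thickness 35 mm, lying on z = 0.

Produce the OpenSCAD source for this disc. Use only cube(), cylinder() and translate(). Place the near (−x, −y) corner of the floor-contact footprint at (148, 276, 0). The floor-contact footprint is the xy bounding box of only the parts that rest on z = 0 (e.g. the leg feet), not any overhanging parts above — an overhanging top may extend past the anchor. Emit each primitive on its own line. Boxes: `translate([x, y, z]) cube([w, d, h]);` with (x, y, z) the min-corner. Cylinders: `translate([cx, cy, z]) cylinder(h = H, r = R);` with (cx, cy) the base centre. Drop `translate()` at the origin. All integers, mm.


translate([465, 593, 0]) cylinder(h = 35, r = 317);


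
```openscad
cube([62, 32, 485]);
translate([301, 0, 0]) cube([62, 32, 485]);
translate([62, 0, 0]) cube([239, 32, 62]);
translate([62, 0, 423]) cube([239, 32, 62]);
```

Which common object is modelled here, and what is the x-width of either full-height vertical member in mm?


A picture frame. The border width is 62 mm.

Four thin pieces enclosing a rectangular opening — a picture frame. The two full-height stiles are 485 mm tall; the top rail sits at z = 423 and is 62 mm tall, so the border above the opening is 485 − 423 = 62 mm, matching the stile x-width.


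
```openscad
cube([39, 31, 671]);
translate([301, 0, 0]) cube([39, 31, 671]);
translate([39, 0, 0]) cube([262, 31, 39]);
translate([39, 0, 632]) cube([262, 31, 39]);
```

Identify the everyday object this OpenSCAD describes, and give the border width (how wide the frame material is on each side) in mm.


A picture frame. The border width is 39 mm.

Four thin pieces enclosing a rectangular opening — a picture frame. The two full-height stiles are 671 mm tall; the top rail sits at z = 632 and is 39 mm tall, so the border above the opening is 671 − 632 = 39 mm, matching the stile x-width.


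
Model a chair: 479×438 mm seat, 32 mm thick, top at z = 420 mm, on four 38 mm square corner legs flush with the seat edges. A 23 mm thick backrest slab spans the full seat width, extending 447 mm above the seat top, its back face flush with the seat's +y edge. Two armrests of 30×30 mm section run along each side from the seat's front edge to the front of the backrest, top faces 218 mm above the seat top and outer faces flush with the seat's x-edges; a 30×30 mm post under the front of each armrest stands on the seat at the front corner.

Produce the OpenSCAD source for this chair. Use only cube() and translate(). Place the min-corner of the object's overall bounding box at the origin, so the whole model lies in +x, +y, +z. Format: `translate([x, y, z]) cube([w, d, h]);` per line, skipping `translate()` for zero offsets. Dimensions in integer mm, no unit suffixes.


// leg_h = 420 - 32 = 388
// arm post h = 218 - 30 = 188
translate([0, 0, 388]) cube([479, 438, 32]);
cube([38, 38, 388]);
translate([441, 0, 0]) cube([38, 38, 388]);
translate([0, 400, 0]) cube([38, 38, 388]);
translate([441, 400, 0]) cube([38, 38, 388]);
translate([0, 415, 420]) cube([479, 23, 447]);
translate([0, 0, 608]) cube([30, 415, 30]);
translate([449, 0, 608]) cube([30, 415, 30]);
translate([0, 0, 420]) cube([30, 30, 188]);
translate([449, 0, 420]) cube([30, 30, 188]);


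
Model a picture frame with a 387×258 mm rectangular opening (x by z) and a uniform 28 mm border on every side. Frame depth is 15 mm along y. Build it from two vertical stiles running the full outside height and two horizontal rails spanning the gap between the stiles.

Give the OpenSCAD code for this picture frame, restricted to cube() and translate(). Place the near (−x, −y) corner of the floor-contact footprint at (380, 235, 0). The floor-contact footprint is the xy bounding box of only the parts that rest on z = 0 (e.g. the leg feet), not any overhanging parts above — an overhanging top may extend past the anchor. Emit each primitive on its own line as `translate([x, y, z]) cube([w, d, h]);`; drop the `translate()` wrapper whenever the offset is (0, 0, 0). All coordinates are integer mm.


translate([380, 235, 0]) cube([28, 15, 314]);
translate([795, 235, 0]) cube([28, 15, 314]);
translate([408, 235, 0]) cube([387, 15, 28]);
translate([408, 235, 286]) cube([387, 15, 28]);


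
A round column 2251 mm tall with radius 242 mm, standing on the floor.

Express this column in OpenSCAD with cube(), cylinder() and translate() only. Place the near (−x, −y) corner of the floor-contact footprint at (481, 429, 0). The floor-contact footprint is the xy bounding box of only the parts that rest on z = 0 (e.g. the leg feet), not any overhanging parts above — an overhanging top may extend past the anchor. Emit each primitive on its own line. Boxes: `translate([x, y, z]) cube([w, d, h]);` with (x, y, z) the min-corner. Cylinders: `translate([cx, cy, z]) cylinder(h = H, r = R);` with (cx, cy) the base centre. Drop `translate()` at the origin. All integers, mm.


translate([723, 671, 0]) cylinder(h = 2251, r = 242);


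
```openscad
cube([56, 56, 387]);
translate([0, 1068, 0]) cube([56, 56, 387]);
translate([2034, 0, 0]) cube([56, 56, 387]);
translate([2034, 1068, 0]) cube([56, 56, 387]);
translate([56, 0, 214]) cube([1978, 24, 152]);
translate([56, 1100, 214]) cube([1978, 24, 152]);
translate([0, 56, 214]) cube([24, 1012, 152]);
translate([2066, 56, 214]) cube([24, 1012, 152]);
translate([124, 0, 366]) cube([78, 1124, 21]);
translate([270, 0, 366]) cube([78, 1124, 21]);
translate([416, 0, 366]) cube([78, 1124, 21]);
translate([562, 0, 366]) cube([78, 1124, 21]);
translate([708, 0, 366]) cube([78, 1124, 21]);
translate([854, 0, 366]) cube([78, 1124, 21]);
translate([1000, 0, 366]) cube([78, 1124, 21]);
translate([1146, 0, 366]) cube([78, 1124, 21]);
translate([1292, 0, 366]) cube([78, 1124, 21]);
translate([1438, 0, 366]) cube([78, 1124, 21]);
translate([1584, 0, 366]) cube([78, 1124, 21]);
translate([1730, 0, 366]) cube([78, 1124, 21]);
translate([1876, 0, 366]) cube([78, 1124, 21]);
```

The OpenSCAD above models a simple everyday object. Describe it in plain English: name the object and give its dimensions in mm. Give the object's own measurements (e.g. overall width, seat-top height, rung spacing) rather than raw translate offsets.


A bed frame 2090 mm long (x) by 1124 mm wide (y). Four 56×56 mm corner posts, 387 mm tall, at the corners of the footprint. Four rails of 24 mm thickness and 152 mm height run between adjacent posts with their undersides at z = 214 mm, their outer faces flush with the outside of the frame (the two x-running rails run between the posts' inner faces; the two y-running rails run between the posts' inner faces). 13 slats, each 78 mm wide (x) and 21 mm thick, lie across the top of the two x-running rails, running the full 1124 mm width of the frame in y; along x they sit between the end posts with a 68 mm gap after the −x posts and between neighbouring slats, leaving 80 mm before the +x posts.


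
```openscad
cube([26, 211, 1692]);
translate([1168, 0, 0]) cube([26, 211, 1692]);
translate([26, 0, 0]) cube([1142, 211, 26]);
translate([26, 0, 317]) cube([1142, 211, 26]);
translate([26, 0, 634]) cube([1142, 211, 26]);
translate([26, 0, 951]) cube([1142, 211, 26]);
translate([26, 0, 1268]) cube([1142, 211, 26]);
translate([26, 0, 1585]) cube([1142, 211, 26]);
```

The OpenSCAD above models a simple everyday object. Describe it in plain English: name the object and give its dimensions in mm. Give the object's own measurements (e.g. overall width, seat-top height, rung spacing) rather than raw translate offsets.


An open bookshelf. Two side panels, each 26 mm thick, 211 mm deep and 1692 mm tall, stand 1194 mm apart (outside-to-outside). Between them sit 6 shelves, each 26 mm thick and 211 mm deep, spanning the full gap between the sides. The bottom shelf rests on the floor (its underside at z = 0) and the clear gap between one shelf's top and the next shelf's underside is 291 mm.


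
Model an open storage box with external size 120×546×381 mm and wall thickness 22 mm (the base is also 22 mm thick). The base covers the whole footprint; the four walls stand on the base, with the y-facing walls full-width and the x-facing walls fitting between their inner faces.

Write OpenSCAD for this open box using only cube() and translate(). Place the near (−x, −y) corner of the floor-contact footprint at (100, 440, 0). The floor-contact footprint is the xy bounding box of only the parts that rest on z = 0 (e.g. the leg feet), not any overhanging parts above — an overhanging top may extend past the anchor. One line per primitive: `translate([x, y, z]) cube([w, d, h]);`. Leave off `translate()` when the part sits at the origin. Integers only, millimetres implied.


translate([100, 440, 0]) cube([120, 546, 22]);
translate([100, 440, 22]) cube([120, 22, 359]);
translate([100, 964, 22]) cube([120, 22, 359]);
translate([100, 462, 22]) cube([22, 502, 359]);
translate([198, 462, 22]) cube([22, 502, 359]);


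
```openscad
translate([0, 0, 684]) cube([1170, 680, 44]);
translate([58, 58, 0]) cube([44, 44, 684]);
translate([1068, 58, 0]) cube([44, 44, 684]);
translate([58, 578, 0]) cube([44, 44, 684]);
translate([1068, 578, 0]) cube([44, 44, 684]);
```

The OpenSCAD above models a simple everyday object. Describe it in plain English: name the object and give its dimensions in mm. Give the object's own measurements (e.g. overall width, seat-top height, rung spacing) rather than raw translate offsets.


A rectangular dining table. The top is 1170×680×44 mm with its upper surface at z = 728 mm. It stands on four 44×44 mm square legs, each inset 58 mm from the nearest pair of top edges, running from the floor to the underside of the top.


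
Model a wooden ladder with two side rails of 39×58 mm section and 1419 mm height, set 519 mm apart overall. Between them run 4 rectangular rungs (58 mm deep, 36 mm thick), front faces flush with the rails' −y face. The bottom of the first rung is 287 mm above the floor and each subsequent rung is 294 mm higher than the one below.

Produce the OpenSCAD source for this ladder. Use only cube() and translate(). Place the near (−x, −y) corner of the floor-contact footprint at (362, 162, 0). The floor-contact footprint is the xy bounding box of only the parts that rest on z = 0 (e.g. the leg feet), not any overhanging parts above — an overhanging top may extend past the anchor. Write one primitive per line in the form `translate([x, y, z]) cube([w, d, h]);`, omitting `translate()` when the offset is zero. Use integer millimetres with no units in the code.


translate([362, 162, 0]) cube([39, 58, 1419]);
translate([842, 162, 0]) cube([39, 58, 1419]);
translate([401, 162, 287]) cube([441, 58, 36]);
translate([401, 162, 581]) cube([441, 58, 36]);
translate([401, 162, 875]) cube([441, 58, 36]);
translate([401, 162, 1169]) cube([441, 58, 36]);


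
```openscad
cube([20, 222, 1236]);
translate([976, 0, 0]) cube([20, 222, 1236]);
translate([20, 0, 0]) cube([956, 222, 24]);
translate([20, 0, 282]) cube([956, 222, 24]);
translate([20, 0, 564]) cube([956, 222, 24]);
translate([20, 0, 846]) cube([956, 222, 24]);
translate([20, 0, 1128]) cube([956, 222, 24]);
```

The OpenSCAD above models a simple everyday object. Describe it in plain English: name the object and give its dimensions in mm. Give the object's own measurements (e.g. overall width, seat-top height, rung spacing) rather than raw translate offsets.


An open bookshelf. Two side panels, each 20 mm thick, 222 mm deep and 1236 mm tall, stand 996 mm apart (outside-to-outside). Between them sit 5 shelves, each 24 mm thick and 222 mm deep, spanning the full gap between the sides. The bottom shelf rests on the floor (its underside at z = 0) and the clear gap between one shelf's top and the next shelf's underside is 258 mm.


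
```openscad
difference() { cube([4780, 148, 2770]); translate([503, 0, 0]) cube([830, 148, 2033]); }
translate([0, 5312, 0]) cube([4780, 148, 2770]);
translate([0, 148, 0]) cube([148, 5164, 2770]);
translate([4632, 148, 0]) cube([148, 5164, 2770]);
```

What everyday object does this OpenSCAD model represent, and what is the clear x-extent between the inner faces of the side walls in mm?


A single room. The interior width is 4484 mm.

Four walls enclosing a rectangle with a door in the front wall — a room. Outside width 4780 minus two 148 mm walls gives 4484 mm.


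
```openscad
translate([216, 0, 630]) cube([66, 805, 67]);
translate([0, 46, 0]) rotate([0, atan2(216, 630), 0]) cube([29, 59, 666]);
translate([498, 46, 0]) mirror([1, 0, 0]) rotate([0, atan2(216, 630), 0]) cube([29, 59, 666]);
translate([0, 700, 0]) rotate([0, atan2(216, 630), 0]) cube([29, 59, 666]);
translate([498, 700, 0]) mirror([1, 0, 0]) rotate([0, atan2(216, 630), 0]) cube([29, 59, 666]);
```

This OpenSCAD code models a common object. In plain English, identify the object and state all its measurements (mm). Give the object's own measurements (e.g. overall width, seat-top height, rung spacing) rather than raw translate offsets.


A sawhorse. A 66×805×67 mm beam (x, y, z) sits on two A-frame leg pairs. Each pair is two raked legs of 29×59 mm section (59 mm along y) splaying symmetrically in x. Each leg rises 630 mm vertically over 216 mm of horizontal reach and is 666 mm long along its own axis. Every leg's outer bottom edge rests on the floor and its outer top edge meets a bottom edge of the beam — the left legs (tilting toward +x) meet the beam's −x bottom edge, the right legs (their mirror images, tilting toward −x) meet its +x bottom edge — so the leg tops tuck under the beam, the beam's underside is 630 mm above the floor, and the feet are 498 mm apart outside-to-outside with the beam centred between them. The two leg pairs are set in 46 mm from either end of the beam.


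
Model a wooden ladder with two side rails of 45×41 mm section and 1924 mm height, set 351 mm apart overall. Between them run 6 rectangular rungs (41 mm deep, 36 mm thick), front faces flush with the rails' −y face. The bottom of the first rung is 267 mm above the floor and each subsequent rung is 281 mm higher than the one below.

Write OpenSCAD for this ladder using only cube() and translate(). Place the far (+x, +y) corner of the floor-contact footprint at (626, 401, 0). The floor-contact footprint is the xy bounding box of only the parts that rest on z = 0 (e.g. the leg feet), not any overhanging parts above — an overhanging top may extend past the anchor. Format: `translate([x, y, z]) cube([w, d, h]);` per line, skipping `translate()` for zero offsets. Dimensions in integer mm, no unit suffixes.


// rung span = 351 - 2*45 = 261
// rung[k] z = 267 + k*281
translate([275, 360, 0]) cube([45, 41, 1924]);
translate([581, 360, 0]) cube([45, 41, 1924]);
translate([320, 360, 267]) cube([261, 41, 36]);
translate([320, 360, 548]) cube([261, 41, 36]);
translate([320, 360, 829]) cube([261, 41, 36]);
translate([320, 360, 1110]) cube([261, 41, 36]);
translate([320, 360, 1391]) cube([261, 41, 36]);
translate([320, 360, 1672]) cube([261, 41, 36]);


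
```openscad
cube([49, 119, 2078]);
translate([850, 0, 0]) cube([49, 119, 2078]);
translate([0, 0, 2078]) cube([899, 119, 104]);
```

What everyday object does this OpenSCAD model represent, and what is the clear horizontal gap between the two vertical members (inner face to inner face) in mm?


A door frame. The clear opening width is 801 mm.

Two 2078 mm tall posts with a header on top — a door frame. The left jamb is 49 mm wide at x = 0; the right jamb starts at x = 850. The clear opening is 850 − 49 = 801 mm.


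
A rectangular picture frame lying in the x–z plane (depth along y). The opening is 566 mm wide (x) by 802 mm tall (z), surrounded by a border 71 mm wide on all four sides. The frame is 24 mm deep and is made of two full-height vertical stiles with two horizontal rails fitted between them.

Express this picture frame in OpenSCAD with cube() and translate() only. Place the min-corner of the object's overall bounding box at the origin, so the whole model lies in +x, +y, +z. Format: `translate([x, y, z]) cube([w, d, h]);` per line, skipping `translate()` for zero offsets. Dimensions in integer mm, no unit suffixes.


cube([71, 24, 944]);
translate([637, 0, 0]) cube([71, 24, 944]);
translate([71, 0, 0]) cube([566, 24, 71]);
translate([71, 0, 873]) cube([566, 24, 71]);


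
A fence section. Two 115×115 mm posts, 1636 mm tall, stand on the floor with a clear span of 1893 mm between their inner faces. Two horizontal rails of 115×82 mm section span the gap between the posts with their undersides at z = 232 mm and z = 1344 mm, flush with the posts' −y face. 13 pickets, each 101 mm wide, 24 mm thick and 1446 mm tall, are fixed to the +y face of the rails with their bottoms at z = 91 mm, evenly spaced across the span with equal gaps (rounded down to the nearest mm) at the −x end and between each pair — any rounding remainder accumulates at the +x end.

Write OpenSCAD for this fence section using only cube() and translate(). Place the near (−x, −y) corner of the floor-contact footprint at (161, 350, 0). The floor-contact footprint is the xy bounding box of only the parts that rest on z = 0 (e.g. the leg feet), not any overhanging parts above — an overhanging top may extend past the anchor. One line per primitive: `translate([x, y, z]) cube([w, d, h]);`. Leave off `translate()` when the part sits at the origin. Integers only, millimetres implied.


translate([161, 350, 0]) cube([115, 115, 1636]);
translate([2169, 350, 0]) cube([115, 115, 1636]);
translate([276, 350, 232]) cube([1893, 115, 82]);
translate([276, 350, 1344]) cube([1893, 115, 82]);
translate([317, 465, 91]) cube([101, 24, 1446]);
translate([459, 465, 91]) cube([101, 24, 1446]);
translate([601, 465, 91]) cube([101, 24, 1446]);
translate([743, 465, 91]) cube([101, 24, 1446]);
translate([885, 465, 91]) cube([101, 24, 1446]);
translate([1027, 465, 91]) cube([101, 24, 1446]);
translate([1169, 465, 91]) cube([101, 24, 1446]);
translate([1311, 465, 91]) cube([101, 24, 1446]);
translate([1453, 465, 91]) cube([101, 24, 1446]);
translate([1595, 465, 91]) cube([101, 24, 1446]);
translate([1737, 465, 91]) cube([101, 24, 1446]);
translate([1879, 465, 91]) cube([101, 24, 1446]);
translate([2021, 465, 91]) cube([101, 24, 1446]);


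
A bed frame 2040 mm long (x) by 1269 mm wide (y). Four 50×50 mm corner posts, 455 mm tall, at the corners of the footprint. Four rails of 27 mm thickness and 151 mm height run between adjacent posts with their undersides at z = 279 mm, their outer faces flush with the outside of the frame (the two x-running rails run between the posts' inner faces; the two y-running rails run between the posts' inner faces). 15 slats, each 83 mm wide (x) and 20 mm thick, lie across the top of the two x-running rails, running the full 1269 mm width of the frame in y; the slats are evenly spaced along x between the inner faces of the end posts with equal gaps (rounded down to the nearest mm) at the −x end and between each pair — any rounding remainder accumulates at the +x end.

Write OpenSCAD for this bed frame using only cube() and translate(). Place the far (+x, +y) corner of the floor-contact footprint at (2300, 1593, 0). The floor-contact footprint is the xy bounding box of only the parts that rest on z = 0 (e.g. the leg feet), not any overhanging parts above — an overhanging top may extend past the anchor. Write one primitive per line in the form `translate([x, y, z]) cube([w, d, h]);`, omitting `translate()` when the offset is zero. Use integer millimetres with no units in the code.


translate([260, 324, 0]) cube([50, 50, 455]);
translate([260, 1543, 0]) cube([50, 50, 455]);
translate([2250, 324, 0]) cube([50, 50, 455]);
translate([2250, 1543, 0]) cube([50, 50, 455]);
translate([310, 324, 279]) cube([1940, 27, 151]);
translate([310, 1566, 279]) cube([1940, 27, 151]);
translate([260, 374, 279]) cube([27, 1169, 151]);
translate([2273, 374, 279]) cube([27, 1169, 151]);
translate([353, 324, 430]) cube([83, 1269, 20]);
translate([479, 324, 430]) cube([83, 1269, 20]);
translate([605, 324, 430]) cube([83, 1269, 20]);
translate([731, 324, 430]) cube([83, 1269, 20]);
translate([857, 324, 430]) cube([83, 1269, 20]);
translate([983, 324, 430]) cube([83, 1269, 20]);
translate([1109, 324, 430]) cube([83, 1269, 20]);
translate([1235, 324, 430]) cube([83, 1269, 20]);
translate([1361, 324, 430]) cube([83, 1269, 20]);
translate([1487, 324, 430]) cube([83, 1269, 20]);
translate([1613, 324, 430]) cube([83, 1269, 20]);
translate([1739, 324, 430]) cube([83, 1269, 20]);
translate([1865, 324, 430]) cube([83, 1269, 20]);
translate([1991, 324, 430]) cube([83, 1269, 20]);
translate([2117, 324, 430]) cube([83, 1269, 20]);


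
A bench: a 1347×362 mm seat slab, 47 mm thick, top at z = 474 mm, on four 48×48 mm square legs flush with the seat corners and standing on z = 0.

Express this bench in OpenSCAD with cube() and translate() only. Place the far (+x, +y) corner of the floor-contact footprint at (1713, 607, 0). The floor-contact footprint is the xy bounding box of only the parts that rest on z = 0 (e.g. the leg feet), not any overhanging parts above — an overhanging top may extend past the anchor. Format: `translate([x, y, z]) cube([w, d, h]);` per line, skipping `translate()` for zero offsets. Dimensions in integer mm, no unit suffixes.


translate([366, 245, 427]) cube([1347, 362, 47]);
translate([366, 245, 0]) cube([48, 48, 427]);
translate([366, 559, 0]) cube([48, 48, 427]);
translate([1665, 245, 0]) cube([48, 48, 427]);
translate([1665, 559, 0]) cube([48, 48, 427]);


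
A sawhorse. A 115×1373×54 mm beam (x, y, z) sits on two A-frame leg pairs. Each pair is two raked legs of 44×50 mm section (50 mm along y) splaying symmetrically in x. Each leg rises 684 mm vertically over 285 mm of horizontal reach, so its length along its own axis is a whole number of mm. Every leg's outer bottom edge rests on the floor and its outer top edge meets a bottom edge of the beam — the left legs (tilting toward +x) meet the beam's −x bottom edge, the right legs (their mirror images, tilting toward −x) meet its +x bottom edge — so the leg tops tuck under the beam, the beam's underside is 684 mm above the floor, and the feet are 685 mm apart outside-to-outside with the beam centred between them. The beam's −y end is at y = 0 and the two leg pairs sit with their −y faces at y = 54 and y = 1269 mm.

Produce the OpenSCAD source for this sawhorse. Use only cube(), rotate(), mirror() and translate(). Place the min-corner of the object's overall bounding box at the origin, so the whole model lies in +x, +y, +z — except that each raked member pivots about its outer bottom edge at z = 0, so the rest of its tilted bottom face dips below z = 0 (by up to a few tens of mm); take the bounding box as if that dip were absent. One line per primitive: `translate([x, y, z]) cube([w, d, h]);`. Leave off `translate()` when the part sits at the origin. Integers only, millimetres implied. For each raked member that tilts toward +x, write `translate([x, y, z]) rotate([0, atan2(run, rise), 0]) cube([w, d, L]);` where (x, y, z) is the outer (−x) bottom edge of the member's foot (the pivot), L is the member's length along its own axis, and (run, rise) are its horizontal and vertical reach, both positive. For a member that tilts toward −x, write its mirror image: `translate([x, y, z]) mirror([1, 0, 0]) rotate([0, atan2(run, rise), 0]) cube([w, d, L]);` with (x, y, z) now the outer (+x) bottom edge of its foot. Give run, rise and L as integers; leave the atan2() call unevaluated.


translate([285, 0, 684]) cube([115, 1373, 54]);
translate([0, 54, 0]) rotate([0, atan2(285, 684), 0]) cube([44, 50, 741]);
translate([685, 54, 0]) mirror([1, 0, 0]) rotate([0, atan2(285, 684), 0]) cube([44, 50, 741]);
translate([0, 1269, 0]) rotate([0, atan2(285, 684), 0]) cube([44, 50, 741]);
translate([685, 1269, 0]) mirror([1, 0, 0]) rotate([0, atan2(285, 684), 0]) cube([44, 50, 741]);


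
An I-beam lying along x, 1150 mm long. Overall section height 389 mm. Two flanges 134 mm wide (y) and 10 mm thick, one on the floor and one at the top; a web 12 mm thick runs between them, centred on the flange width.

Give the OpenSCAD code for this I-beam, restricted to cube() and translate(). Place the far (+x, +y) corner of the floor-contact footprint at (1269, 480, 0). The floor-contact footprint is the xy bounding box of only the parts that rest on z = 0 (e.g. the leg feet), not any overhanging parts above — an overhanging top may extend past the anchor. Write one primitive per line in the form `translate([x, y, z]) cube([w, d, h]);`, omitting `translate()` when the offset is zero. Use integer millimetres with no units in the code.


translate([119, 346, 0]) cube([1150, 134, 10]);
translate([119, 407, 10]) cube([1150, 12, 369]);
translate([119, 346, 379]) cube([1150, 134, 10]);


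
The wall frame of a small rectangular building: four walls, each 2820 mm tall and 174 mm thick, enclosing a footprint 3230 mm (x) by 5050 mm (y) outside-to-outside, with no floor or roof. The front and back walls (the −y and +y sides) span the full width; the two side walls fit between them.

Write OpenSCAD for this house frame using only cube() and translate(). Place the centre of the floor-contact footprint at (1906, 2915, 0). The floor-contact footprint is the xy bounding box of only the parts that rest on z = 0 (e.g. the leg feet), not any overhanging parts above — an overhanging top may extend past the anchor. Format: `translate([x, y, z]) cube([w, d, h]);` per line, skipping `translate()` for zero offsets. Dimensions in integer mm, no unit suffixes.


translate([291, 390, 0]) cube([3230, 174, 2820]);
translate([291, 5266, 0]) cube([3230, 174, 2820]);
translate([291, 564, 0]) cube([174, 4702, 2820]);
translate([3347, 564, 0]) cube([174, 4702, 2820]);


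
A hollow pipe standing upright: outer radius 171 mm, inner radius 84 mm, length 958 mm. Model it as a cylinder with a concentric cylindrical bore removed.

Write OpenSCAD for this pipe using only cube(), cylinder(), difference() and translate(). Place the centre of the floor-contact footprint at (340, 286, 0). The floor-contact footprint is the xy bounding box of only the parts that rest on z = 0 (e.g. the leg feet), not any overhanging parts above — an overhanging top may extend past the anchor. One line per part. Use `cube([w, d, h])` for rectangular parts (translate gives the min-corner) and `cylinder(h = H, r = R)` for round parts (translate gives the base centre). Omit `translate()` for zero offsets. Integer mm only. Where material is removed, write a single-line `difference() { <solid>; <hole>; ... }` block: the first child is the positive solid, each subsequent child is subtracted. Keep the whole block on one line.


difference() { translate([340, 286, 0]) cylinder(h = 958, r = 171); translate([340, 286, 0]) cylinder(h = 958, r = 84); }


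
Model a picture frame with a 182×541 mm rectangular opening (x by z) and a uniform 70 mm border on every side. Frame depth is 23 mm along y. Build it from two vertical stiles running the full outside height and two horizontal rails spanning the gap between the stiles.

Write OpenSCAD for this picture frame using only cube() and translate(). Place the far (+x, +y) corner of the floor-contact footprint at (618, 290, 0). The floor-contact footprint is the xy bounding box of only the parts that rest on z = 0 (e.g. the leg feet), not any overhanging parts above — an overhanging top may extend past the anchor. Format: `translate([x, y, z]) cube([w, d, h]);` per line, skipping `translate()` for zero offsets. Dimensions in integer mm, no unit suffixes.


translate([296, 267, 0]) cube([70, 23, 681]);
translate([548, 267, 0]) cube([70, 23, 681]);
translate([366, 267, 0]) cube([182, 23, 70]);
translate([366, 267, 611]) cube([182, 23, 70]);


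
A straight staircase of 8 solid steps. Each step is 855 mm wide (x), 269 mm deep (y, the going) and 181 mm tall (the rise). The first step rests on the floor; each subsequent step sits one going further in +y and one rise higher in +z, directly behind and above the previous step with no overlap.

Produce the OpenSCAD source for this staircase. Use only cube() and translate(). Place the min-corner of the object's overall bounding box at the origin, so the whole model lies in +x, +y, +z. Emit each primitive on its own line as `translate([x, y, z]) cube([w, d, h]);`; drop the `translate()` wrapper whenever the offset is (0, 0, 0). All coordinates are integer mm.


cube([855, 269, 181]);
translate([0, 269, 181]) cube([855, 269, 181]);
translate([0, 538, 362]) cube([855, 269, 181]);
translate([0, 807, 543]) cube([855, 269, 181]);
translate([0, 1076, 724]) cube([855, 269, 181]);
translate([0, 1345, 905]) cube([855, 269, 181]);
translate([0, 1614, 1086]) cube([855, 269, 181]);
translate([0, 1883, 1267]) cube([855, 269, 181]);


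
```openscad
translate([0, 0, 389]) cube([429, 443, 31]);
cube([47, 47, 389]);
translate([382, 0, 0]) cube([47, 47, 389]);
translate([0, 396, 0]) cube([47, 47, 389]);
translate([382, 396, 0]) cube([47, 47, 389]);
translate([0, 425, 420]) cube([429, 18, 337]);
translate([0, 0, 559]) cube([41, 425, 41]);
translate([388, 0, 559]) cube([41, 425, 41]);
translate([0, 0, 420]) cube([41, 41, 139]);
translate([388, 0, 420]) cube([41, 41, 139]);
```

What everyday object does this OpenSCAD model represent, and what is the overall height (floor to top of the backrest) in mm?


A chair. The overall height is 757 mm.

A slab on four corner posts with a tall panel at the back — a chair. The seat slab sits at z = 389 with thickness 31, and the 337 mm backrest starts at the seat top, so the overall height is 389 + 31 + 337 = 757 mm.


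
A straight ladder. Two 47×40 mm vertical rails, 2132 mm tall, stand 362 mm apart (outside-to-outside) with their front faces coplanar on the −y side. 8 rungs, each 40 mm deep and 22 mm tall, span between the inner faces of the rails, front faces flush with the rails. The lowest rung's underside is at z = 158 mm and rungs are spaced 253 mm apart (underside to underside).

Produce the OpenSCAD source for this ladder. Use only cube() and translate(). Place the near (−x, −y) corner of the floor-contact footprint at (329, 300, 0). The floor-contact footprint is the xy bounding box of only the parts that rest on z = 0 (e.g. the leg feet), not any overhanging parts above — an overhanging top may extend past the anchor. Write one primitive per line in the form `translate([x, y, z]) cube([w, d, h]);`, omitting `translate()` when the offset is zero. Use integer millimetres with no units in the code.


// rung span = 362 - 2*47 = 268
// rung[k] z = 158 + k*253
translate([329, 300, 0]) cube([47, 40, 2132]);
translate([644, 300, 0]) cube([47, 40, 2132]);
translate([376, 300, 158]) cube([268, 40, 22]);
translate([376, 300, 411]) cube([268, 40, 22]);
translate([376, 300, 664]) cube([268, 40, 22]);
translate([376, 300, 917]) cube([268, 40, 22]);
translate([376, 300, 1170]) cube([268, 40, 22]);
translate([376, 300, 1423]) cube([268, 40, 22]);
translate([376, 300, 1676]) cube([268, 40, 22]);
translate([376, 300, 1929]) cube([268, 40, 22]);


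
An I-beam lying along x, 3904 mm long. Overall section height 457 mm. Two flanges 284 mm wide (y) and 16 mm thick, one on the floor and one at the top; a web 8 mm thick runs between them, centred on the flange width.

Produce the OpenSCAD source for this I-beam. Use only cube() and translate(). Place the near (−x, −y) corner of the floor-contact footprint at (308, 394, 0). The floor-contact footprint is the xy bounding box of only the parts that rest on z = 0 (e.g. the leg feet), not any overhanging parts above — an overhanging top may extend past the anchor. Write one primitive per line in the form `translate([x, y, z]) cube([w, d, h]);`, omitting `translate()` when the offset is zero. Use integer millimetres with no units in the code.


translate([308, 394, 0]) cube([3904, 284, 16]);
translate([308, 532, 16]) cube([3904, 8, 425]);
translate([308, 394, 441]) cube([3904, 284, 16]);


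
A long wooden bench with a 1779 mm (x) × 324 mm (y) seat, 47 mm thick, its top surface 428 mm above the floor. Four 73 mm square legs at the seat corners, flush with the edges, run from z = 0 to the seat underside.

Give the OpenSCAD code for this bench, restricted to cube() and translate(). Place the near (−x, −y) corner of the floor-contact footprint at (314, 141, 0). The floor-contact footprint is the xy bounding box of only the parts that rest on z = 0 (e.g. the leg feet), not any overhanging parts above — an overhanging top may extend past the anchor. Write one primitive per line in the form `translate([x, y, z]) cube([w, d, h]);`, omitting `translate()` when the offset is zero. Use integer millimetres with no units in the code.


// leg_h = 428 − 47 = 381
translate([314, 141, 381]) cube([1779, 324, 47]);
translate([314, 141, 0]) cube([73, 73, 381]);
translate([314, 392, 0]) cube([73, 73, 381]);
translate([2020, 141, 0]) cube([73, 73, 381]);
translate([2020, 392, 0]) cube([73, 73, 381]);


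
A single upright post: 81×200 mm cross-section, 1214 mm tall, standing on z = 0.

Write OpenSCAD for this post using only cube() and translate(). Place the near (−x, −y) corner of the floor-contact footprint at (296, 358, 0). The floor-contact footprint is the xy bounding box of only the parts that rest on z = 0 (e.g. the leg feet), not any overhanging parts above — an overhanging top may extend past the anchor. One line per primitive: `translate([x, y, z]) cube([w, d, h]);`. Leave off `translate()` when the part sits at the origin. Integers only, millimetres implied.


translate([296, 358, 0]) cube([81, 200, 1214]);


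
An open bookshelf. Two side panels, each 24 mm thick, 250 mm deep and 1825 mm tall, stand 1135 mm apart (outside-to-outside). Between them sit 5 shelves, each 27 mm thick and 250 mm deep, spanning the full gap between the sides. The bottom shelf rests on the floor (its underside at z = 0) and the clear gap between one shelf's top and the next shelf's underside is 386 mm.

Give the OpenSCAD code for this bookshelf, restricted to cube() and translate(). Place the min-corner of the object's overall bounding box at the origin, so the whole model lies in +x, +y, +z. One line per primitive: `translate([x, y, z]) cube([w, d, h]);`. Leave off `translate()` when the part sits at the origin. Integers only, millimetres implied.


cube([24, 250, 1825]);
translate([1111, 0, 0]) cube([24, 250, 1825]);
translate([24, 0, 0]) cube([1087, 250, 27]);
translate([24, 0, 413]) cube([1087, 250, 27]);
translate([24, 0, 826]) cube([1087, 250, 27]);
translate([24, 0, 1239]) cube([1087, 250, 27]);
translate([24, 0, 1652]) cube([1087, 250, 27]);


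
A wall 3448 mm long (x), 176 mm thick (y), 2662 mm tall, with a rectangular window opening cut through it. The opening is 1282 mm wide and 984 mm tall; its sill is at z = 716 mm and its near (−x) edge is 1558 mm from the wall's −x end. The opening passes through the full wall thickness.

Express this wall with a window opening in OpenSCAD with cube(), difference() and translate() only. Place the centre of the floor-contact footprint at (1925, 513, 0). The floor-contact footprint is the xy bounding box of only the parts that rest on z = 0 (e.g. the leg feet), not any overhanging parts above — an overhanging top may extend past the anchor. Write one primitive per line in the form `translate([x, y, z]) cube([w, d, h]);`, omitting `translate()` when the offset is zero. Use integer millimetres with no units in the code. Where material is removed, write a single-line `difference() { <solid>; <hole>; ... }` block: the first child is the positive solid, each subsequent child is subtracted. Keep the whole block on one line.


difference() { translate([201, 425, 0]) cube([3448, 176, 2662]); translate([1759, 425, 716]) cube([1282, 176, 984]); }


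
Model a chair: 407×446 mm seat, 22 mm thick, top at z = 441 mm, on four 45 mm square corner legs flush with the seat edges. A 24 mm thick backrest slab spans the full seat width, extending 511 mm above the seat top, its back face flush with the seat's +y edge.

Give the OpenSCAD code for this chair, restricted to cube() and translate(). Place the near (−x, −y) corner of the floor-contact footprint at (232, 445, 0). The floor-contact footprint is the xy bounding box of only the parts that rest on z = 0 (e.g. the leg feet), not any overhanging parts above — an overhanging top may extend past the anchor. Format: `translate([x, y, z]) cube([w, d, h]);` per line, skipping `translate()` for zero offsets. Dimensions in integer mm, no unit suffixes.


translate([232, 445, 419]) cube([407, 446, 22]);
translate([232, 445, 0]) cube([45, 45, 419]);
translate([594, 445, 0]) cube([45, 45, 419]);
translate([232, 846, 0]) cube([45, 45, 419]);
translate([594, 846, 0]) cube([45, 45, 419]);
translate([232, 867, 441]) cube([407, 24, 511]);


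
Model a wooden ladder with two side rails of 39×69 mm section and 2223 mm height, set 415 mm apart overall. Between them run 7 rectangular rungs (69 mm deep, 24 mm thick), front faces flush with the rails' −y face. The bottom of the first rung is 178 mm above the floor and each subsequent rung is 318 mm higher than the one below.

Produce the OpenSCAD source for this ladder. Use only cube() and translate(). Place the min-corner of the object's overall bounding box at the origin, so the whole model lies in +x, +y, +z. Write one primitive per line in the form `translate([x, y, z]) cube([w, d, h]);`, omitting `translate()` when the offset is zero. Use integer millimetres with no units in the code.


cube([39, 69, 2223]);
translate([376, 0, 0]) cube([39, 69, 2223]);
translate([39, 0, 178]) cube([337, 69, 24]);
translate([39, 0, 496]) cube([337, 69, 24]);
translate([39, 0, 814]) cube([337, 69, 24]);
translate([39, 0, 1132]) cube([337, 69, 24]);
translate([39, 0, 1450]) cube([337, 69, 24]);
translate([39, 0, 1768]) cube([337, 69, 24]);
translate([39, 0, 2086]) cube([337, 69, 24]);
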